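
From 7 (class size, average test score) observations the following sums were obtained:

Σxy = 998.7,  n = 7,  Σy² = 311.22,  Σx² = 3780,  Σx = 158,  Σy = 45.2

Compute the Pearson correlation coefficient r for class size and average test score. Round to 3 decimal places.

Sxx = Σx² − (Σx)²/n = 3780 − 3566.285714 = 213.714286
Sxy = Σxy − (Σx)(Σy)/n = 998.7 − 1020.228571 = -21.528571
Syy = Σy² − (Σy)²/n = 311.22 − 291.862857 = 19.357143
r = Sxy/√(Sxx·Syy) = -21.528571/√(4136.897959) = -21.528571/64.318722 = -0.334717

-0.335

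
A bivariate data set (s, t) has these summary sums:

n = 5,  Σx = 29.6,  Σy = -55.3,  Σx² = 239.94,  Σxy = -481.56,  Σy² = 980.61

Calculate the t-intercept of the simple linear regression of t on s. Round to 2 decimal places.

3.05

Sxx = Σx² − (Σx)²/n = 239.94 − 175.232 = 64.708
Sxy = Σxy − (Σx)(Σy)/n = -481.56 − (-327.376) = -154.184
b = Sxy/Sxx = -154.184/64.708 = -2.382766
a = ȳ − b·x̄ = -11.06 − (-2.382766)·5.92 = 3.045973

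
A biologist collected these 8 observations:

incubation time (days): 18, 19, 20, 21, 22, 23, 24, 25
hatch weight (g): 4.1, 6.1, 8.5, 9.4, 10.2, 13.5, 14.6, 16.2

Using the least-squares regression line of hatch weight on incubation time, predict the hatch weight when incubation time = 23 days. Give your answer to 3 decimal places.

n = 8, Σx = 172, Σy = 82.6, Σxy = 1847.4, Σx² = 3740
Sxx = Σx² − (Σx)²/n = 3740 − 3698 = 42
Sxy = Σxy − (Σx)(Σy)/n = 1847.4 − 1775.9 = 71.5
b = Sxy/Sxx = 71.5/42 = 1.702381
a = ȳ − b·x̄ = 10.325 − 1.702381·21.5 = -26.276190
ŷ(23) = a + b·23 = -26.276190 + 1.702381·23 = 12.878571

12.879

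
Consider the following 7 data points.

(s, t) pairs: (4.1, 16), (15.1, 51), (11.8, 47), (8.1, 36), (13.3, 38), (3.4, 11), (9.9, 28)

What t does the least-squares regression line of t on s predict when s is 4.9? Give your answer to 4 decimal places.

n = 7, Σx = 65.7, Σy = 227, Σxy = 2501.9, Σx² = 736.13
Sxx = Σx² − (Σx)²/n = 736.13 − 616.641429 = 119.488571
Sxy = Σxy − (Σx)(Σy)/n = 2501.9 − 2130.557143 = 371.342857
b = Sxy/Sxx = 371.342857/119.488571 = 3.107769
a = ȳ − b·x̄ = 32.428571 − 3.107769·9.385714 = 3.259941
ŷ(4.9) = a + b·4.9 = 3.259941 + 3.107769·4.9 = 18.488008

18.4880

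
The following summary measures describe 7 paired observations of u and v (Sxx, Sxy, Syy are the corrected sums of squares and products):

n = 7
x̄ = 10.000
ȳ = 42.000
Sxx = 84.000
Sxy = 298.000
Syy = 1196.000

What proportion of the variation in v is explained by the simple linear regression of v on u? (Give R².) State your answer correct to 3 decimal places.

0.884

R² = Sxy²/(Sxx·Syy) = (298)²/(84·1196) = 0.883939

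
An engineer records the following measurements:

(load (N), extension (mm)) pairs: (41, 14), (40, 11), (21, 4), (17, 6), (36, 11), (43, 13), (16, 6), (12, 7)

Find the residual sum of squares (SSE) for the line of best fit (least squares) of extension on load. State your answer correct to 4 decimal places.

18.6624

n = 8, Σx = 226, Σy = 72, Σxy = 2335, Σx² = 7556, Σy² = 744
Sxx = Σx² − (Σx)²/n = 7556 − 6384.5 = 1171.5
Sxy = Σxy − (Σx)(Σy)/n = 2335 − 2034 = 301
Syy = Σy² − (Σy)²/n = 744 − 648 = 96
b = Sxy/Sxx = 301/1171.5 = 0.256936
SSE = Syy − b·Sxy = 96 − 0.256936·301 = 18.662399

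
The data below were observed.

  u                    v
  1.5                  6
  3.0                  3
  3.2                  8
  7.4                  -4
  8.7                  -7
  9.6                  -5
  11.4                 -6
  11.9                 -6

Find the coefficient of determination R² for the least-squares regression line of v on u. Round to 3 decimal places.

n = 8, Σx = 56.7, Σy = -11, Σxy = -234.7, Σx² = 515.67, Σy² = 271
Sxx = Σx² − (Σx)²/n = 515.67 − 401.86125 = 113.80875
Sxy = Σxy − (Σx)(Σy)/n = -234.7 − (-77.9625) = -156.7375
Syy = Σy² − (Σy)²/n = 271 − 15.125 = 255.875
R² = Sxy²/(Sxx·Syy) = (-156.7375)²/(113.80875·255.875) = 0.843611

0.844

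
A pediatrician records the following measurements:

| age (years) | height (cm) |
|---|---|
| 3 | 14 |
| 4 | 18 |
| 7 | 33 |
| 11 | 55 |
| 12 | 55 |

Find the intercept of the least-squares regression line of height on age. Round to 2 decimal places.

-0.75

n = 5, Σx = 37, Σy = 175, Σxy = 1610, Σx² = 339
Sxx = Σx² − (Σx)²/n = 339 − 273.8 = 65.2
Sxy = Σxy − (Σx)(Σy)/n = 1610 − 1295 = 315
b = Sxy/Sxx = 315/65.2 = 4.831288
a = ȳ − b·x̄ = 35 − 4.831288·7.4 = -0.751534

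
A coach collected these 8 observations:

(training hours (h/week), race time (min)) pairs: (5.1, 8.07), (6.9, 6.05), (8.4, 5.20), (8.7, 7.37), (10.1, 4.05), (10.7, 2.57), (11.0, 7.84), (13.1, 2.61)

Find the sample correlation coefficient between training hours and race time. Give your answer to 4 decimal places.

n = 8, Σx = 74, Σy = 43.76, Σxy = 379.536, Σx² = 728.98, Σy² = 274.3694
Sxx = Σx² − (Σx)²/n = 728.98 − 684.5 = 44.48
Sxy = Σxy − (Σx)(Σy)/n = 379.536 − 404.78 = -25.244
Syy = Σy² − (Σy)²/n = 274.3694 − 239.3672 = 35.0022
r = Sxy/√(Sxx·Syy) = -25.244/√(1556.897856) = -25.244/39.457545 = -0.639776

-0.6398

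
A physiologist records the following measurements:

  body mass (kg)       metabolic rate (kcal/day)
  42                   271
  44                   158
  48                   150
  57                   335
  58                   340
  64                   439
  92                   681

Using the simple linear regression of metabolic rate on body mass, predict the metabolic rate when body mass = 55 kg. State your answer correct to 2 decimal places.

n = 7, Σx = 405, Σy = 2374, Σxy = 155097, Σx² = 25177
Sxx = Σx² − (Σx)²/n = 25177 − 23432.142857 = 1744.857143
Sxy = Σxy − (Σx)(Σy)/n = 155097 − 137352.857143 = 17744.142857
b = Sxy/Sxx = 17744.142857/1744.857143 = 10.169396
a = ȳ − b·x̄ = 339.142857 − 10.169396·57.857143 = -249.229327
ŷ(55) = a + b·55 = -249.229327 + 10.169396·55 = 310.087441

310.09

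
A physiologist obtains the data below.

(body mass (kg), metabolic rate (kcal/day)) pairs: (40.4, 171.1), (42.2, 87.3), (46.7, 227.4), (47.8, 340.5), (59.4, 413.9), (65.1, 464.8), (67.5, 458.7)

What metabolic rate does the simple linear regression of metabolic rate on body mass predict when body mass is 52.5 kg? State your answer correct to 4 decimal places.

n = 7, Σx = 369.1, Σy = 2163.7, Σxy = 123298.37, Σx² = 20201.35
Sxx = Σx² − (Σx)²/n = 20201.35 − 19462.115714 = 739.234286
Sxy = Σxy − (Σx)(Σy)/n = 123298.37 − 114088.81 = 9209.56
b = Sxy/Sxx = 9209.56/739.234286 = 12.458243
a = ȳ − b·x̄ = 309.1 − 12.458243·52.728571 = -347.805330
ŷ(52.5) = a + b·52.5 = -347.805330 + 12.458243·52.5 = 306.252402

306.2524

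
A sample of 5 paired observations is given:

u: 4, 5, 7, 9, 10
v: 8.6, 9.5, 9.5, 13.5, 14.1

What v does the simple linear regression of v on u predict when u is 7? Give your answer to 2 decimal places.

n = 5, Σx = 35, Σy = 55.2, Σxy = 410.9, Σx² = 271
Sxx = Σx² − (Σx)²/n = 271 − 245 = 26
Sxy = Σxy − (Σx)(Σy)/n = 410.9 − 386.4 = 24.5
b = Sxy/Sxx = 24.5/26 = 0.942308
a = ȳ − b·x̄ = 11.04 − 0.942308·7 = 4.443846
ŷ(7) = a + b·7 = 4.443846 + 0.942308·7 = 11.04

11.04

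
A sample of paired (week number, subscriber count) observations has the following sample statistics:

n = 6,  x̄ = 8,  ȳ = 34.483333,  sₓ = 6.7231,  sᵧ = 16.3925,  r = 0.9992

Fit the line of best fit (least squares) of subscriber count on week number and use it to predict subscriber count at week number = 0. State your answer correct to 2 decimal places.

14.99

b = r · sᵧ/sₓ = 0.9992 · 16.3925/6.7231 = 2.436285
a = ȳ − b·x̄ = 34.483333 − 2.436285·8 = 14.993055
ŷ(0) = a + b·0 = 14.993055 + 2.436285·0 = 14.993055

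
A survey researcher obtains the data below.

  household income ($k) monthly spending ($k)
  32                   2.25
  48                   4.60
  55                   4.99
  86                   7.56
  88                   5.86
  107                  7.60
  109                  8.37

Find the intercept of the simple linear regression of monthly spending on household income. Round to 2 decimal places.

0.85

n = 7, Σx = 525, Σy = 41.23, Σxy = 3458.62, Σx² = 44823
Sxx = Σx² − (Σx)²/n = 44823 − 39375 = 5448
Sxy = Σxy − (Σx)(Σy)/n = 3458.62 − 3092.25 = 366.37
b = Sxy/Sxx = 366.37/5448 = 0.067249
a = ȳ − b·x̄ = 5.89 − 0.067249·75 = 0.846360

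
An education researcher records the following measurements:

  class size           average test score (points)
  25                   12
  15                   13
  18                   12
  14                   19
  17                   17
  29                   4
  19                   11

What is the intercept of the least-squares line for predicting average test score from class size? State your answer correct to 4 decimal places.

26.8688

n = 7, Σx = 137, Σy = 88, Σxy = 1591, Σx² = 2861
Sxx = Σx² − (Σx)²/n = 2861 − 2681.285714 = 179.714286
Sxy = Σxy − (Σx)(Σy)/n = 1591 − 1722.285714 = -131.285714
b = Sxy/Sxx = -131.285714/179.714286 = -0.730525
a = ȳ − b·x̄ = 12.571429 − (-0.730525)·19.571429 = 26.868839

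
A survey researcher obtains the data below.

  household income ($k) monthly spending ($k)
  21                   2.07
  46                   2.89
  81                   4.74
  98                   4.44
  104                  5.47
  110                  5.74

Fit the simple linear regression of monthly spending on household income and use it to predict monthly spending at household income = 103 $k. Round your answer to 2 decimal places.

n = 6, Σx = 460, Σy = 25.35, Σxy = 2195.75, Σx² = 41638
Sxx = Σx² − (Σx)²/n = 41638 − 35266.666667 = 6371.333333
Sxy = Σxy − (Σx)(Σy)/n = 2195.75 − 1943.5 = 252.25
b = Sxy/Sxx = 252.25/6371.333333 = 0.039591
a = ȳ − b·x̄ = 4.225 − 0.039591·76.666667 = 1.189659
ŷ(103) = a + b·103 = 1.189659 + 0.039591·103 = 5.267574

5.27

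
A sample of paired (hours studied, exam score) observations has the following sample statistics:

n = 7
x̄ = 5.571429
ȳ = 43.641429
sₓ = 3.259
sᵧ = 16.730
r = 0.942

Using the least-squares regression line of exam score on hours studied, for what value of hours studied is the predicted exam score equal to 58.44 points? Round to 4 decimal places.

b = r · sᵧ/sₓ = 0.942 · 16.73/3.259 = 4.835735
a = ȳ − b·x̄ = 43.641429 − 4.835735·5.571429 = 16.699475
Set a + b·x = 58.44: x = (58.44 − 16.699475) / 4.835735 = 8.631682

8.6317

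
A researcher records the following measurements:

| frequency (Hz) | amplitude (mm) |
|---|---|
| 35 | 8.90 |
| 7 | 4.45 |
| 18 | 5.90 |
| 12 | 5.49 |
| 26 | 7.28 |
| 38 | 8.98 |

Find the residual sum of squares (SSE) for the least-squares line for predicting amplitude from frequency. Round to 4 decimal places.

n = 6, Σx = 136, Σy = 41, Σxy = 1045.25, Σx² = 3862, Σy² = 297.6014
Sxx = Σx² − (Σx)²/n = 3862 − 3082.666667 = 779.333333
Sxy = Σxy − (Σx)(Σy)/n = 1045.25 − 929.333333 = 115.916667
Syy = Σy² − (Σy)²/n = 297.6014 − 280.166667 = 17.434733
b = Sxy/Sxx = 115.916667/779.333333 = 0.148738
SSE = Syy − b·Sxy = 17.434733 − 0.148738·115.916667 = 0.193493

0.1935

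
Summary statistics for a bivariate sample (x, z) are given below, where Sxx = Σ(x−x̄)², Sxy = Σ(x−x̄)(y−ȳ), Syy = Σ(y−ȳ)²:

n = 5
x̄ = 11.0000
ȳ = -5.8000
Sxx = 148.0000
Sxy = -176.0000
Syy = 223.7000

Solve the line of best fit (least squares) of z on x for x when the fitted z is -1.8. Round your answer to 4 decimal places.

b = Sxy/Sxx = -176/148 = -1.189189
a = ȳ − b·x̄ = -5.8 − (-1.189189)·11 = 7.281081
Set a + b·x = -1.8: x = (-1.8 − 7.281081) / (-1.189189) = 7.636364

7.6364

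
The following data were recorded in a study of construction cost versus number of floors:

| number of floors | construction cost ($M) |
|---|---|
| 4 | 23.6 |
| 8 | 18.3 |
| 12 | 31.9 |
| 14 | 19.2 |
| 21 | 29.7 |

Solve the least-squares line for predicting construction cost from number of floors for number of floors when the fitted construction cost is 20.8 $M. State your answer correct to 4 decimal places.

n = 5, Σx = 59, Σy = 122.7, Σxy = 1516.1, Σx² = 861
Sxx = Σx² − (Σx)²/n = 861 − 696.2 = 164.8
Sxy = Σxy − (Σx)(Σy)/n = 1516.1 − 1447.86 = 68.24
b = Sxy/Sxx = 68.24/164.8 = 0.414078
a = ȳ − b·x̄ = 24.54 − 0.414078·11.8 = 19.653883
Set a + b·x = 20.8: x = (20.8 − 19.653883) / 0.414078 = 2.767878

2.7679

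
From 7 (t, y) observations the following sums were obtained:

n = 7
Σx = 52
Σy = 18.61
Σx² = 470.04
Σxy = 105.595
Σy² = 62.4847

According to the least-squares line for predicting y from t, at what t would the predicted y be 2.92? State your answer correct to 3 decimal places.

Sxx = Σx² − (Σx)²/n = 470.04 − 386.285714 = 83.754286
Sxy = Σxy − (Σx)(Σy)/n = 105.595 − 138.245714 = -32.650714
b = Sxy/Sxx = -32.650714/83.754286 = -0.389839
a = ȳ − b·x̄ = 2.658571 − (-0.389839)·7.428571 = 5.554521
Set a + b·x = 2.92: x = (2.92 − 5.554521) / (-0.389839) = 6.757965

6.758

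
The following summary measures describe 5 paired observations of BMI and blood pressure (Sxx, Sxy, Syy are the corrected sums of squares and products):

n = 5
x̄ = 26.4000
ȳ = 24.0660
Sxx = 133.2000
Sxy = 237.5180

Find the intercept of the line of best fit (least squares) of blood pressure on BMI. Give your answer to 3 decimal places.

-23.010

b = Sxy/Sxx = 237.518/133.2 = 1.783168
a = ȳ − b·x̄ = 24.066 − 1.783168·26.4 = -23.009640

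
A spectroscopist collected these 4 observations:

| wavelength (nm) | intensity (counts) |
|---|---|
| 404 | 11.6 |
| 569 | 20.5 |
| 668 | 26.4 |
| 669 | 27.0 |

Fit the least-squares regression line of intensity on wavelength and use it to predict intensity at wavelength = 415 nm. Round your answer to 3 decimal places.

n = 4, Σx = 2310, Σy = 85.5, Σxy = 52049.1, Σx² = 1380762
Sxx = Σx² − (Σx)²/n = 1380762 − 1334025 = 46737
Sxy = Σxy − (Σx)(Σy)/n = 52049.1 − 49376.25 = 2672.85
b = Sxy/Sxx = 2672.85/46737 = 0.057189
a = ȳ − b·x̄ = 21.375 − 0.057189·577.5 = -11.651743
ŷ(415) = a + b·415 = -11.651743 + 0.057189·415 = 12.081761

12.082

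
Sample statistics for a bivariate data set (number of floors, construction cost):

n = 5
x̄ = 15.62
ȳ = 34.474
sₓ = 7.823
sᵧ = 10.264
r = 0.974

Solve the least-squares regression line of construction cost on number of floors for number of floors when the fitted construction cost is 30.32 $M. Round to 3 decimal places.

b = r · sᵧ/sₓ = 0.974 · 10.264/7.823 = 1.277916
a = ȳ − b·x̄ = 34.474 − 1.277916·15.62 = 14.512954
Set a + b·x = 30.32: x = (30.32 − 14.512954) / 1.277916 = 12.369395

12.369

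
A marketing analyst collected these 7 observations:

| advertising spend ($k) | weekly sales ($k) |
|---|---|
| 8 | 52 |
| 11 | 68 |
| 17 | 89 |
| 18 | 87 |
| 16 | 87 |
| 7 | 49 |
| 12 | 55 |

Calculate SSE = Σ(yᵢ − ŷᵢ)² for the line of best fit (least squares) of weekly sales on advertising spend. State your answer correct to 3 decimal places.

207.328

n = 7, Σx = 89, Σy = 487, Σxy = 6638, Σx² = 1247, Σy² = 35813
Sxx = Σx² − (Σx)²/n = 1247 − 1131.571429 = 115.428571
Sxy = Σxy − (Σx)(Σy)/n = 6638 − 6191.857143 = 446.142857
Syy = Σy² − (Σy)²/n = 35813 − 33881.285714 = 1931.714286
b = Sxy/Sxx = 446.142857/115.428571 = 3.865099
SSE = Syy − b·Sxy = 1931.714286 − 3.865099·446.142857 = 207.327970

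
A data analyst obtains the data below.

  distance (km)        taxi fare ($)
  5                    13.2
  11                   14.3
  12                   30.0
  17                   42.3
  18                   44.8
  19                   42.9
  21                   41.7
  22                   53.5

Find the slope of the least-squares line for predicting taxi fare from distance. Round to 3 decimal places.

2.372

n = 8, Σx = 125, Σy = 282.7, Σxy = 4976.6, Σx² = 2189
Sxx = Σx² − (Σx)²/n = 2189 − 1953.125 = 235.875
Sxy = Σxy − (Σx)(Σy)/n = 4976.6 − 4417.1875 = 559.4125
b = Sxy/Sxx = 559.4125/235.875 = 2.371648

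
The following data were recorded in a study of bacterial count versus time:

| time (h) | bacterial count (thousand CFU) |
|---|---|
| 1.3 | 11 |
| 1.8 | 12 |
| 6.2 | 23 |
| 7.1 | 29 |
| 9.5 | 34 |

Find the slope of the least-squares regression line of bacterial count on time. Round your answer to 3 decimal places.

2.863

n = 5, Σx = 25.9, Σy = 109, Σxy = 707.4, Σx² = 184.03
Sxx = Σx² − (Σx)²/n = 184.03 − 134.162 = 49.868
Sxy = Σxy − (Σx)(Σy)/n = 707.4 − 564.62 = 142.78
b = Sxy/Sxx = 142.78/49.868 = 2.863159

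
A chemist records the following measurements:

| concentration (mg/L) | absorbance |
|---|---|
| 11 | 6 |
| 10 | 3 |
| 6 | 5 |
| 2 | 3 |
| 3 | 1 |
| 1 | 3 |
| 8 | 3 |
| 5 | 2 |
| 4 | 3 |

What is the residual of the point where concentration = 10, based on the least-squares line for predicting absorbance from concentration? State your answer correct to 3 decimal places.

n = 9, Σx = 50, Σy = 29, Σxy = 184, Σx² = 376
Sxx = Σx² − (Σx)²/n = 376 − 277.777778 = 98.222222
Sxy = Σxy − (Σx)(Σy)/n = 184 − 161.111111 = 22.888889
b = Sxy/Sxx = 22.888889/98.222222 = 0.233032
a = ȳ − b·x̄ = 3.222222 − 0.233032·5.555556 = 1.927602
ŷ(10) = 1.927602 + 0.233032·10 = 4.257919
residual = y − ŷ = 3 − 4.257919 = -1.257919

-1.258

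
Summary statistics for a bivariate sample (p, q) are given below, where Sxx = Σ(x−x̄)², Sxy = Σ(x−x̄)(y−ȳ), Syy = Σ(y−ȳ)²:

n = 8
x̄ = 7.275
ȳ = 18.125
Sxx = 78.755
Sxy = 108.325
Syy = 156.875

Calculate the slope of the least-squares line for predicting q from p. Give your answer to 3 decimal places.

1.375

b = Sxy/Sxx = 108.325/78.755 = 1.375468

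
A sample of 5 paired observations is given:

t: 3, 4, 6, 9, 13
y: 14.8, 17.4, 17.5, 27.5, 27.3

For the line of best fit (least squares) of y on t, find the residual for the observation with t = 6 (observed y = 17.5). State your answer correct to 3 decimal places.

-2.038

n = 5, Σx = 35, Σy = 104.5, Σxy = 821.4, Σx² = 311
Sxx = Σx² − (Σx)²/n = 311 − 245 = 66
Sxy = Σxy − (Σx)(Σy)/n = 821.4 − 731.5 = 89.9
b = Sxy/Sxx = 89.9/66 = 1.362121
a = ȳ − b·x̄ = 20.9 − 1.362121·7 = 11.365152
ŷ(6) = 11.365152 + 1.362121·6 = 19.537879
residual = y − ŷ = 17.5 − 19.537879 = -2.037879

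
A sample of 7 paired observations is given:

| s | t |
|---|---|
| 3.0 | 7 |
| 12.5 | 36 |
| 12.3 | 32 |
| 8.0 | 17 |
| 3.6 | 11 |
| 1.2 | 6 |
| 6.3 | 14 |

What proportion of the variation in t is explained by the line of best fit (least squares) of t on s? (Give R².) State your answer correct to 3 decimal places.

0.948

n = 7, Σx = 46.9, Σy = 123, Σxy = 1135.6, Σx² = 434.63, Σy² = 3011
Sxx = Σx² − (Σx)²/n = 434.63 − 314.23 = 120.4
Sxy = Σxy − (Σx)(Σy)/n = 1135.6 − 824.1 = 311.5
Syy = Σy² − (Σy)²/n = 3011 − 2161.285714 = 849.714286
R² = Sxy²/(Sxx·Syy) = (311.5)²/(120.4·849.714286) = 0.948455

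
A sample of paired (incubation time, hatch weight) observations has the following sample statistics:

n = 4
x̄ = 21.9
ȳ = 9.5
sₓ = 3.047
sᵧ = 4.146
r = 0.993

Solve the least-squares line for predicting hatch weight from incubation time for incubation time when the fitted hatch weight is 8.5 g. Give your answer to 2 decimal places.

21.16

b = r · sᵧ/sₓ = 0.993 · 4.146/3.047 = 1.351158
a = ȳ − b·x̄ = 9.5 − 1.351158·21.9 = -20.090357
Set a + b·x = 8.5: x = (8.5 − (-20.090357)) / 1.351158 = 21.159894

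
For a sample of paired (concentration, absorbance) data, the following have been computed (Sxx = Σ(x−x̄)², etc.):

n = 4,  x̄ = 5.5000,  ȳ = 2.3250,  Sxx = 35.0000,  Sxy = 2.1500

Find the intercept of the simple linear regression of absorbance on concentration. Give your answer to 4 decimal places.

1.9871

b = Sxy/Sxx = 2.15/35 = 0.061429
a = ȳ − b·x̄ = 2.325 − 0.061429·5.5 = 1.987143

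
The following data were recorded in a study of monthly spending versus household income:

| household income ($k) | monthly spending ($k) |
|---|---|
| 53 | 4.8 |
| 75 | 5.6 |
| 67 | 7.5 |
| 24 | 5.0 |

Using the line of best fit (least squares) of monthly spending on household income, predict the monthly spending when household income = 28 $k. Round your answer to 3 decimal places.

n = 4, Σx = 219, Σy = 22.9, Σxy = 1296.9, Σx² = 13499
Sxx = Σx² − (Σx)²/n = 13499 − 11990.25 = 1508.75
Sxy = Σxy − (Σx)(Σy)/n = 1296.9 − 1253.775 = 43.125
b = Sxy/Sxx = 43.125/1508.75 = 0.028583
a = ȳ − b·x̄ = 5.725 − 0.028583·54.75 = 4.160066
ŷ(28) = a + b·28 = 4.160066 + 0.028583·28 = 4.960398

4.960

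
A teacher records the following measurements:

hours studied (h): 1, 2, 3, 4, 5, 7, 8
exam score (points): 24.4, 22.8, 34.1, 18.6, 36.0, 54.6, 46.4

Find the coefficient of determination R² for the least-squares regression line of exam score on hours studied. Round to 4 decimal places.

0.6645

n = 7, Σx = 30, Σy = 236.9, Σxy = 1180.1, Σx² = 168, Σy² = 9054.09
Sxx = Σx² − (Σx)²/n = 168 − 128.571429 = 39.428571
Sxy = Σxy − (Σx)(Σy)/n = 1180.1 − 1015.285714 = 164.814286
Syy = Σy² − (Σy)²/n = 9054.09 − 8017.372857 = 1036.717143
R² = Sxy²/(Sxx·Syy) = (164.814286)²/(39.428571·1036.717143) = 0.664536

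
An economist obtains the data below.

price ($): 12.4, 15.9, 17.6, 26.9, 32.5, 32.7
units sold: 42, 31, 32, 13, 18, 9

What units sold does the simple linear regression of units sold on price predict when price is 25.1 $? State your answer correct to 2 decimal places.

21.33

n = 6, Σx = 138, Σy = 145, Σxy = 2805.9, Σx² = 3565.48
Sxx = Σx² − (Σx)²/n = 3565.48 − 3174 = 391.48
Sxy = Σxy − (Σx)(Σy)/n = 2805.9 − 3335 = -529.1
b = Sxy/Sxx = -529.1/391.48 = -1.351538
a = ȳ − b·x̄ = 24.166667 − (-1.351538)·23 = 55.252035
ŷ(25.1) = a + b·25.1 = 55.252035 + (-1.351538)·25.1 = 21.328437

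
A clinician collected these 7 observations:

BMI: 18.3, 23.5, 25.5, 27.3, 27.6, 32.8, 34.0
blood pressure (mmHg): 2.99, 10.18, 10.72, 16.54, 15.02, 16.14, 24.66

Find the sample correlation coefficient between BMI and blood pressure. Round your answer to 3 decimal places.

n = 7, Σx = 189, Σy = 96.25, Σxy = 2801.233, Σx² = 5276.28, Σy² = 1595.2781
Sxx = Σx² − (Σx)²/n = 5276.28 − 5103 = 173.28
Sxy = Σxy − (Σx)(Σy)/n = 2801.233 − 2598.75 = 202.483
Syy = Σy² − (Σy)²/n = 1595.2781 − 1323.4375 = 271.8406
r = Sxy/√(Sxx·Syy) = 202.483/√(47104.539168) = 202.483/217.035802 = 0.932947

0.933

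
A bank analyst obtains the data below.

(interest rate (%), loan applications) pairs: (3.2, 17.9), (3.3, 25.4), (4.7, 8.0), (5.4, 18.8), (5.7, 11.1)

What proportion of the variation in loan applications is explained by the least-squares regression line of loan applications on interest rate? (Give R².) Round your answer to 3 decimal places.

0.343

n = 5, Σx = 22.3, Σy = 81.2, Σxy = 343.49, Σx² = 104.87, Σy² = 1506.22
Sxx = Σx² − (Σx)²/n = 104.87 − 99.458 = 5.412
Sxy = Σxy − (Σx)(Σy)/n = 343.49 − 362.152 = -18.662
Syy = Σy² − (Σy)²/n = 1506.22 − 1318.688 = 187.532
R² = Sxy²/(Sxx·Syy) = (-18.662)²/(5.412·187.532) = 0.343149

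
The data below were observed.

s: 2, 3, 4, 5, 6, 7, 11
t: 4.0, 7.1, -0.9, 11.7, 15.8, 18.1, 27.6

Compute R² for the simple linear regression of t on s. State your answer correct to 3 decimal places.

n = 7, Σx = 38, Σy = 83.4, Σxy = 609.3, Σx² = 260, Σy² = 1543.12
Sxx = Σx² − (Σx)²/n = 260 − 206.285714 = 53.714286
Sxy = Σxy − (Σx)(Σy)/n = 609.3 − 452.742857 = 156.557143
Syy = Σy² − (Σy)²/n = 1543.12 − 993.651429 = 549.468571
R² = Sxy²/(Sxx·Syy) = (156.557143)²/(53.714286·549.468571) = 0.830449

0.830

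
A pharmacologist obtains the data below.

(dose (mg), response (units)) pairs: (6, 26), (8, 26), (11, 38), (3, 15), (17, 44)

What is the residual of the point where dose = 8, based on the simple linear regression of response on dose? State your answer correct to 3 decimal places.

n = 5, Σx = 45, Σy = 149, Σxy = 1575, Σx² = 519
Sxx = Σx² − (Σx)²/n = 519 − 405 = 114
Sxy = Σxy − (Σx)(Σy)/n = 1575 − 1341 = 234
b = Sxy/Sxx = 234/114 = 2.052632
a = ȳ − b·x̄ = 29.8 − 2.052632·9 = 11.326316
ŷ(8) = 11.326316 + 2.052632·8 = 27.747368
residual = y − ŷ = 26 − 27.747368 = -1.747368

-1.747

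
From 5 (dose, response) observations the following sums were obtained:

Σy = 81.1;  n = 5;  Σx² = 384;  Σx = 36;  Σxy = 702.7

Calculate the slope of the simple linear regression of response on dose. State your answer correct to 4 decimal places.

Sxx = Σx² − (Σx)²/n = 384 − 259.2 = 124.8
Sxy = Σxy − (Σx)(Σy)/n = 702.7 − 583.92 = 118.78
b = Sxy/Sxx = 118.78/124.8 = 0.951763

0.9518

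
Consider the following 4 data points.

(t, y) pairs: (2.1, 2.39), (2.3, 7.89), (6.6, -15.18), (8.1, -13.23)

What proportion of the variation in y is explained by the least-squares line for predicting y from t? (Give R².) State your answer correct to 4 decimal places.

0.8802

n = 4, Σx = 19.1, Σy = -18.13, Σxy = -184.185, Σx² = 118.87, Σy² = 473.4295
Sxx = Σx² − (Σx)²/n = 118.87 − 91.2025 = 27.6675
Sxy = Σxy − (Σx)(Σy)/n = -184.185 − (-86.57075) = -97.61425
Syy = Σy² − (Σy)²/n = 473.4295 − 82.174225 = 391.255275
R² = Sxy²/(Sxx·Syy) = (-97.61425)²/(27.6675·391.255275) = 0.880230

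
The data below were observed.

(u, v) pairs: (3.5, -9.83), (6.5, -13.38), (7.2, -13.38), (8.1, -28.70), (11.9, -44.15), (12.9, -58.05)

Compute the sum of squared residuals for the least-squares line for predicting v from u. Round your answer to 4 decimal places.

n = 6, Σx = 50.1, Σy = -167.49, Σxy = -1724.411, Σx² = 479.97, Σy² = 6597.3927
Sxx = Σx² − (Σx)²/n = 479.97 − 418.335 = 61.635
Sxy = Σxy − (Σx)(Σy)/n = -1724.411 − (-1398.5415) = -325.8695
Syy = Σy² − (Σy)²/n = 6597.3927 − 4675.48335 = 1921.90935
b = Sxy/Sxx = -325.8695/61.635 = -5.287085
SSE = Syy − b·Sxy = 1921.90935 − (-5.287085)·(-325.8695) = 199.009520

199.0095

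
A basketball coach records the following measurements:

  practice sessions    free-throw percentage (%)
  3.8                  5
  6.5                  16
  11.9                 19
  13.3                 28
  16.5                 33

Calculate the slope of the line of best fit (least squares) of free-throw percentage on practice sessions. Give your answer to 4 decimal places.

2.0218

n = 5, Σx = 52, Σy = 101, Σxy = 1266, Σx² = 647.44
Sxx = Σx² − (Σx)²/n = 647.44 − 540.8 = 106.64
Sxy = Σxy − (Σx)(Σy)/n = 1266 − 1050.4 = 215.6
b = Sxy/Sxx = 215.6/106.64 = 2.021755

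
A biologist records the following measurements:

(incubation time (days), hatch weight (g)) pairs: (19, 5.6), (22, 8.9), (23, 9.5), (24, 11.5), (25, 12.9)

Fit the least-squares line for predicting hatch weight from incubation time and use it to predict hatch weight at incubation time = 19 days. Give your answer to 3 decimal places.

n = 5, Σx = 113, Σy = 48.4, Σxy = 1119.2, Σx² = 2575
Sxx = Σx² − (Σx)²/n = 2575 − 2553.8 = 21.2
Sxy = Σxy − (Σx)(Σy)/n = 1119.2 − 1093.84 = 25.36
b = Sxy/Sxx = 25.36/21.2 = 1.196226
a = ȳ − b·x̄ = 9.68 − 1.196226·22.6 = -17.354717
ŷ(19) = a + b·19 = -17.354717 + 1.196226·19 = 5.373585

5.374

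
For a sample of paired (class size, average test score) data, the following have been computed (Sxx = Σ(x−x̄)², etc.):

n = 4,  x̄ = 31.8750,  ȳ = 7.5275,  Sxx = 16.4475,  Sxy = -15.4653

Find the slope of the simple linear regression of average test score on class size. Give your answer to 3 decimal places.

-0.940

b = Sxy/Sxx = -15.4653/16.4475 = -0.940283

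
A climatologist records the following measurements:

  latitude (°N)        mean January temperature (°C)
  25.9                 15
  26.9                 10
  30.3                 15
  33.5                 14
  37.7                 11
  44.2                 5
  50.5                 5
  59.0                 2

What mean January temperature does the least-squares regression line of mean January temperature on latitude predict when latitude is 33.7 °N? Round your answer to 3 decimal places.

11.467

n = 8, Σx = 308, Σy = 77, Σxy = 2587.2, Σx² = 12840.94
Sxx = Σx² − (Σx)²/n = 12840.94 − 11858 = 982.94
Sxy = Σxy − (Σx)(Σy)/n = 2587.2 − 2964.5 = -377.3
b = Sxy/Sxx = -377.3/982.94 = -0.383848
a = ȳ − b·x̄ = 9.625 − (-0.383848)·38.5 = 24.403166
ŷ(33.7) = a + b·33.7 = 24.403166 + (-0.383848)·33.7 = 11.467473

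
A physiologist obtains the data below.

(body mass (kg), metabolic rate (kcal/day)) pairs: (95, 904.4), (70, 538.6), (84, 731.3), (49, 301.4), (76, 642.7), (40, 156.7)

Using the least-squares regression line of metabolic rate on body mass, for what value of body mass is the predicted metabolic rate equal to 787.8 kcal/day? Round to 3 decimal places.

87.320

n = 6, Σx = 414, Σy = 3275.1, Σxy = 254931, Σx² = 30758
Sxx = Σx² − (Σx)²/n = 30758 − 28566 = 2192
Sxy = Σxy − (Σx)(Σy)/n = 254931 − 225981.9 = 28949.1
b = Sxy/Sxx = 28949.1/2192 = 13.206706
a = ȳ − b·x̄ = 545.85 − 13.206706·69 = -365.412728
Set a + b·x = 787.8: x = (787.8 − (-365.412728)) / 13.206706 = 87.320238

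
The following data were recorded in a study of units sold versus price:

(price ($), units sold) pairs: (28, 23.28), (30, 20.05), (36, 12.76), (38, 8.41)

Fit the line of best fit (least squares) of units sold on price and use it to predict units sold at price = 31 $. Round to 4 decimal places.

n = 4, Σx = 132, Σy = 64.5, Σxy = 2032.28, Σx² = 4424
Sxx = Σx² − (Σx)²/n = 4424 − 4356 = 68
Sxy = Σxy − (Σx)(Σy)/n = 2032.28 − 2128.5 = -96.22
b = Sxy/Sxx = -96.22/68 = -1.415
a = ȳ − b·x̄ = 16.125 − (-1.415)·33 = 62.82
ŷ(31) = a + b·31 = 62.82 + (-1.415)·31 = 18.955

18.9550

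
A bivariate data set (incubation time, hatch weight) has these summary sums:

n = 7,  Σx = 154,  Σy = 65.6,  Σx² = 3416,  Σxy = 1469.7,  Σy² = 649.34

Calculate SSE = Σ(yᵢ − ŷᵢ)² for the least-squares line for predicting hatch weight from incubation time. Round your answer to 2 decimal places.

9.49

Sxx = Σx² − (Σx)²/n = 3416 − 3388 = 28
Sxy = Σxy − (Σx)(Σy)/n = 1469.7 − 1443.2 = 26.5
Syy = Σy² − (Σy)²/n = 649.34 − 614.765714 = 34.574286
b = Sxy/Sxx = 26.5/28 = 0.946429
SSE = Syy − b·Sxy = 34.574286 − 0.946429·26.5 = 9.493929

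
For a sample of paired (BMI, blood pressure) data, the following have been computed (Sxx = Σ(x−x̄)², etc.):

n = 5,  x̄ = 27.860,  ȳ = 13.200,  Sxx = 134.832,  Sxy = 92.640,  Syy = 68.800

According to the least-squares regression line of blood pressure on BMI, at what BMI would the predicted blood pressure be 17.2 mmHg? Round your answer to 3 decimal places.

33.682

b = Sxy/Sxx = 92.64/134.832 = 0.687077
a = ȳ − b·x̄ = 13.2 − 0.687077·27.86 = -5.941972
Set a + b·x = 17.2: x = (17.2 − (-5.941972)) / 0.687077 = 33.681762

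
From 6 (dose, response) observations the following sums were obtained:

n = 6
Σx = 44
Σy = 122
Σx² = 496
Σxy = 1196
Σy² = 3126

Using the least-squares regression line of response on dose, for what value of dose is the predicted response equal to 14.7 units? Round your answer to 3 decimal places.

Sxx = Σx² − (Σx)²/n = 496 − 322.666667 = 173.333333
Sxy = Σxy − (Σx)(Σy)/n = 1196 − 894.666667 = 301.333333
b = Sxy/Sxx = 301.333333/173.333333 = 1.738462
a = ȳ − b·x̄ = 20.333333 − 1.738462·7.333333 = 7.584615
Set a + b·x = 14.7: x = (14.7 − 7.584615) / 1.738462 = 4.092920

4.093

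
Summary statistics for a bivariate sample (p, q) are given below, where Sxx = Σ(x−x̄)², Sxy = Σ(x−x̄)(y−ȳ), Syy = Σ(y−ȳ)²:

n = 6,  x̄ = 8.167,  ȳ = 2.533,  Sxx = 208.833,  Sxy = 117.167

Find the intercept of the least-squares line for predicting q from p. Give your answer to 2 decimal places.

b = Sxy/Sxx = 117.167/208.833 = 0.561056
a = ȳ − b·x̄ = 2.533 − 0.561056·8.167 = -2.049144

-2.05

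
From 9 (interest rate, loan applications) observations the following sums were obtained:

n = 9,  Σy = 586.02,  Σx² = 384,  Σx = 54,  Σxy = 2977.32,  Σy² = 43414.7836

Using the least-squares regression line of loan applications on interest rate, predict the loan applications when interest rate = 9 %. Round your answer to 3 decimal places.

Sxx = Σx² − (Σx)²/n = 384 − 324 = 60
Sxy = Σxy − (Σx)(Σy)/n = 2977.32 − 3516.12 = -538.8
b = Sxy/Sxx = -538.8/60 = -8.98
a = ȳ − b·x̄ = 65.113333 − (-8.98)·6 = 118.993333
ŷ(9) = a + b·9 = 118.993333 + (-8.98)·9 = 38.173333

38.173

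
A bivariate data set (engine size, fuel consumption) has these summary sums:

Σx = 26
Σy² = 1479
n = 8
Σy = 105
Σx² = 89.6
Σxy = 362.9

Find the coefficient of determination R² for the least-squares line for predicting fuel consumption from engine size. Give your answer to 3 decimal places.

Sxx = Σx² − (Σx)²/n = 89.6 − 84.5 = 5.1
Sxy = Σxy − (Σx)(Σy)/n = 362.9 − 341.25 = 21.65
Syy = Σy² − (Σy)²/n = 1479 − 1378.125 = 100.875
R² = Sxy²/(Sxx·Syy) = (21.65)²/(5.1·100.875) = 0.911092

0.911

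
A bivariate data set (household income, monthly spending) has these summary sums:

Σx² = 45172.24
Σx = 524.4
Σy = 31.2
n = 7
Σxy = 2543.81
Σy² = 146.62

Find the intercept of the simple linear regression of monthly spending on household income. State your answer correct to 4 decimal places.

Sxx = Σx² − (Σx)²/n = 45172.24 − 39285.051429 = 5887.188571
Sxy = Σxy − (Σx)(Σy)/n = 2543.81 − 2337.325714 = 206.484286
b = Sxy/Sxx = 206.484286/5887.188571 = 0.035073
a = ȳ − b·x̄ = 4.457143 − 0.035073·74.914286 = 1.829637

1.8296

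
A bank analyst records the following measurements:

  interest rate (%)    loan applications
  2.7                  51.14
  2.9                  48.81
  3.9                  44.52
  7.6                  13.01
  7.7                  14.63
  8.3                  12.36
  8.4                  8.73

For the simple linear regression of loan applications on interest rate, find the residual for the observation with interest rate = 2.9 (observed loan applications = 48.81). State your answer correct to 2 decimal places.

n = 7, Σx = 41.5, Σy = 193.2, Σxy = 840.702, Σx² = 287.41
Sxx = Σx² − (Σx)²/n = 287.41 − 246.035714 = 41.374286
Sxy = Σxy − (Σx)(Σy)/n = 840.702 − 1145.4 = -304.698
b = Sxy/Sxx = -304.698/41.374286 = -7.364429
a = ȳ − b·x̄ = 27.6 − (-7.364429)·5.928571 = 71.260545
ŷ(2.9) = 71.260545 + (-7.364429)·2.9 = 49.903700
residual = y − ŷ = 48.81 − 49.903700 = -1.093700

-1.09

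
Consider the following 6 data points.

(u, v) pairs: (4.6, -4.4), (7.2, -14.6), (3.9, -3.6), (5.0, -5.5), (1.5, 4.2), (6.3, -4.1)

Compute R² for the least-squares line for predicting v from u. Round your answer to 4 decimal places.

0.8042

n = 6, Σx = 28.5, Σy = -28, Σxy = -186.43, Σx² = 155.15, Σy² = 310.18
Sxx = Σx² − (Σx)²/n = 155.15 − 135.375 = 19.775
Sxy = Σxy − (Σx)(Σy)/n = -186.43 − (-133) = -53.43
Syy = Σy² − (Σy)²/n = 310.18 − 130.666667 = 179.513333
R² = Sxy²/(Sxx·Syy) = (-53.43)²/(19.775·179.513333) = 0.804187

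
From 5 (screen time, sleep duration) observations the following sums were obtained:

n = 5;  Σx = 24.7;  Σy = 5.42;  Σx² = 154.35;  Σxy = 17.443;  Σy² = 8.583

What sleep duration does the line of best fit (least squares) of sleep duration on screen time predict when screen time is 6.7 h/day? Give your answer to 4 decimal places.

0.5760

Sxx = Σx² − (Σx)²/n = 154.35 − 122.018 = 32.332
Sxy = Σxy − (Σx)(Σy)/n = 17.443 − 26.7748 = -9.3318
b = Sxy/Sxx = -9.3318/32.332 = -0.288624
a = ȳ − b·x̄ = 1.084 − (-0.288624)·4.94 = 2.509804
ŷ(6.7) = a + b·6.7 = 2.509804 + (-0.288624)·6.7 = 0.576021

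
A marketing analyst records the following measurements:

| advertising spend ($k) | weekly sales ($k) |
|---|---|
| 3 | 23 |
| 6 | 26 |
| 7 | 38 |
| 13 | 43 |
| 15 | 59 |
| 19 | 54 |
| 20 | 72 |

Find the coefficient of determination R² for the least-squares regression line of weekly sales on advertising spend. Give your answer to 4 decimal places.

n = 7, Σx = 83, Σy = 315, Σxy = 4401, Σx² = 1249, Σy² = 16079
Sxx = Σx² − (Σx)²/n = 1249 − 984.142857 = 264.857143
Sxy = Σxy − (Σx)(Σy)/n = 4401 − 3735 = 666
Syy = Σy² − (Σy)²/n = 16079 − 14175 = 1904
R² = Sxy²/(Sxx·Syy) = (666)²/(264.857143·1904) = 0.879569

0.8796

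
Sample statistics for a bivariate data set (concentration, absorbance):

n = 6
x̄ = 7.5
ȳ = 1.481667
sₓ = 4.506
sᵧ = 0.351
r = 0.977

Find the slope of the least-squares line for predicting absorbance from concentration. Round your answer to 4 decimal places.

b = r · sᵧ/sₓ = 0.977 · 0.351/4.506 = 0.076105

0.0761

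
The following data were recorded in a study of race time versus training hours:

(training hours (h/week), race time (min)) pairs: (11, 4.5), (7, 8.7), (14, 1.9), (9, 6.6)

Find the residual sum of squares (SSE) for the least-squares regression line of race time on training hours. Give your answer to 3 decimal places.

n = 4, Σx = 41, Σy = 21.7, Σxy = 196.4, Σx² = 447, Σy² = 143.11
Sxx = Σx² − (Σx)²/n = 447 − 420.25 = 26.75
Sxy = Σxy − (Σx)(Σy)/n = 196.4 − 222.425 = -26.025
Syy = Σy² − (Σy)²/n = 143.11 − 117.7225 = 25.3875
b = Sxy/Sxx = -26.025/26.75 = -0.972897
SSE = Syy − b·Sxy = 25.3875 − (-0.972897)·(-26.025) = 0.067850

0.068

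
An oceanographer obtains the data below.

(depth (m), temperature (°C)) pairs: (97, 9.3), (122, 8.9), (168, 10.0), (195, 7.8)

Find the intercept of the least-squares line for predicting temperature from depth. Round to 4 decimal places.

10.2189

n = 4, Σx = 582, Σy = 36, Σxy = 5188.9, Σx² = 90542
Sxx = Σx² − (Σx)²/n = 90542 − 84681 = 5861
Sxy = Σxy − (Σx)(Σy)/n = 5188.9 − 5238 = -49.1
b = Sxy/Sxx = -49.1/5861 = -0.008377
a = ȳ − b·x̄ = 9 − (-0.008377)·145.5 = 10.218913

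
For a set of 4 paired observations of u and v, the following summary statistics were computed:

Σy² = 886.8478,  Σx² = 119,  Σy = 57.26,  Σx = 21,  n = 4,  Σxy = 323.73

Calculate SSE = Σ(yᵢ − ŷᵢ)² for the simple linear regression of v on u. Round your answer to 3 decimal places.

Sxx = Σx² − (Σx)²/n = 119 − 110.25 = 8.75
Sxy = Σxy − (Σx)(Σy)/n = 323.73 − 300.615 = 23.115
Syy = Σy² − (Σy)²/n = 886.8478 − 819.6769 = 67.1709
b = Sxy/Sxx = 23.115/8.75 = 2.641714
SSE = Syy − b·Sxy = 67.1709 − 2.641714·23.115 = 6.107674

6.108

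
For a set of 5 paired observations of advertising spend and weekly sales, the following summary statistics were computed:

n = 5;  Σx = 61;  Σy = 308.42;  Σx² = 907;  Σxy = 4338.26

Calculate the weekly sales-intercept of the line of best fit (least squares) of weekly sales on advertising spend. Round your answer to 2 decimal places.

Sxx = Σx² − (Σx)²/n = 907 − 744.2 = 162.8
Sxy = Σxy − (Σx)(Σy)/n = 4338.26 − 3762.724 = 575.536
b = Sxy/Sxx = 575.536/162.8 = 3.535233
a = ȳ − b·x̄ = 61.684 − 3.535233·12.2 = 18.554152

18.55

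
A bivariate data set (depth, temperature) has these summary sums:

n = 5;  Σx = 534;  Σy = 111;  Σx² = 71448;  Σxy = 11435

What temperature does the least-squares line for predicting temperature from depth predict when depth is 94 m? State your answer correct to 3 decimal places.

Sxx = Σx² − (Σx)²/n = 71448 − 57031.2 = 14416.8
Sxy = Σxy − (Σx)(Σy)/n = 11435 − 11854.8 = -419.8
b = Sxy/Sxx = -419.8/14416.8 = -0.029119
a = ȳ − b·x̄ = 22.2 − (-0.029119)·106.8 = 25.309888
ŷ(94) = a + b·94 = 25.309888 + (-0.029119)·94 = 22.572721

22.573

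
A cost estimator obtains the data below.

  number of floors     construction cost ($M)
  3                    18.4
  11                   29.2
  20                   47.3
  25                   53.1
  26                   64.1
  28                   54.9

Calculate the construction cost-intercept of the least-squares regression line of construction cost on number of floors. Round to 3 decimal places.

12.577

n = 6, Σx = 113, Σy = 267, Σxy = 5853.7, Σx² = 2615
Sxx = Σx² − (Σx)²/n = 2615 − 2128.166667 = 486.833333
Sxy = Σxy − (Σx)(Σy)/n = 5853.7 − 5028.5 = 825.2
b = Sxy/Sxx = 825.2/486.833333 = 1.695036
a = ȳ − b·x̄ = 44.5 − 1.695036·18.833333 = 12.576823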